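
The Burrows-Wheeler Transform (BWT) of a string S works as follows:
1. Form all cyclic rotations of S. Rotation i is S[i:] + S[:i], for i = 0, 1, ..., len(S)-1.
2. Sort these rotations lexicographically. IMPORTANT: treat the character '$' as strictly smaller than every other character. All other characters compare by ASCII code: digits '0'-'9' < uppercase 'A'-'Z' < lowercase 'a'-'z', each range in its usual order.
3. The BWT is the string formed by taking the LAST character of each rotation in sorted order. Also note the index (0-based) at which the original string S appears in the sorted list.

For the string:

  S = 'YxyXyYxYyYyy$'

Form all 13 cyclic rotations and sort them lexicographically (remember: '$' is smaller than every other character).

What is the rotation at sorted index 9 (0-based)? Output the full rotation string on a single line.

All 13 rotations (rotation i = S[i:]+S[:i]):
  rot[0] = YxyXyYxYyYyy$
  rot[1] = xyXyYxYyYyy$Y
  rot[2] = yXyYxYyYyy$Yx
  rot[3] = XyYxYyYyy$Yxy
  rot[4] = yYxYyYyy$YxyX
  rot[5] = YxYyYyy$YxyXy
  rot[6] = xYyYyy$YxyXyY
  rot[7] = YyYyy$YxyXyYx
  rot[8] = yYyy$YxyXyYxY
  rot[9] = Yyy$YxyXyYxYy
  rot[10] = yy$YxyXyYxYyY
  rot[11] = y$YxyXyYxYyYy
  rot[12] = $YxyXyYxYyYyy
Sorted (with $ < everything):
  sorted[0] = $YxyXyYxYyYyy
  sorted[1] = XyYxYyYyy$Yxy
  sorted[2] = YxYyYyy$YxyXy
  sorted[3] = YxyXyYxYyYyy$
  sorted[4] = YyYyy$YxyXyYx
  sorted[5] = Yyy$YxyXyYxYy
  sorted[6] = xYyYyy$YxyXyY
  sorted[7] = xyXyYxYyYyy$Y
  sorted[8] = y$YxyXyYxYyYy
  sorted[9] = yXyYxYyYyy$Yx
  sorted[10] = yYxYyYyy$YxyX
  sorted[11] = yYyy$YxyXyYxY
  sorted[12] = yy$YxyXyYxYyY
sorted[9] = yXyYxYyYyy$Yx

Answer: yXyYxYyYyy$Yx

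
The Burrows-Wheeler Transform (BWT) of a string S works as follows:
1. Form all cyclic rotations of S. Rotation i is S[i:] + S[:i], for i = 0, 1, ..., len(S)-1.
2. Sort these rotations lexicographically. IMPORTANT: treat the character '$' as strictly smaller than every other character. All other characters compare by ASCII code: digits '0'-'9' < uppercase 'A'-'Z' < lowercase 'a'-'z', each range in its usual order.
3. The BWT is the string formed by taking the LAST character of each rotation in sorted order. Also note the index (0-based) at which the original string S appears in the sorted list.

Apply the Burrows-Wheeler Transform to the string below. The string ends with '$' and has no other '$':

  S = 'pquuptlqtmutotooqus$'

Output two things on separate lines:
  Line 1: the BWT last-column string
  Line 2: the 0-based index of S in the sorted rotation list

All 20 rotations (rotation i = S[i:]+S[:i]):
  rot[0] = pquuptlqtmutotooqus$
  rot[1] = quuptlqtmutotooqus$p
  rot[2] = uuptlqtmutotooqus$pq
  rot[3] = uptlqtmutotooqus$pqu
  rot[4] = ptlqtmutotooqus$pquu
  rot[5] = tlqtmutotooqus$pquup
  rot[6] = lqtmutotooqus$pquupt
  rot[7] = qtmutotooqus$pquuptl
  rot[8] = tmutotooqus$pquuptlq
  rot[9] = mutotooqus$pquuptlqt
  rot[10] = utotooqus$pquuptlqtm
  rot[11] = totooqus$pquuptlqtmu
  rot[12] = otooqus$pquuptlqtmut
  rot[13] = tooqus$pquuptlqtmuto
  rot[14] = ooqus$pquuptlqtmutot
  rot[15] = oqus$pquuptlqtmutoto
  rot[16] = qus$pquuptlqtmutotoo
  rot[17] = us$pquuptlqtmutotooq
  rot[18] = s$pquuptlqtmutotooqu
  rot[19] = $pquuptlqtmutotooqus
Sorted (with $ < everything):
  sorted[0] = $pquuptlqtmutotooqus  (last char: 's')
  sorted[1] = lqtmutotooqus$pquupt  (last char: 't')
  sorted[2] = mutotooqus$pquuptlqt  (last char: 't')
  sorted[3] = ooqus$pquuptlqtmutot  (last char: 't')
  sorted[4] = oqus$pquuptlqtmutoto  (last char: 'o')
  sorted[5] = otooqus$pquuptlqtmut  (last char: 't')
  sorted[6] = pquuptlqtmutotooqus$  (last char: '$')
  sorted[7] = ptlqtmutotooqus$pquu  (last char: 'u')
  sorted[8] = qtmutotooqus$pquuptl  (last char: 'l')
  sorted[9] = qus$pquuptlqtmutotoo  (last char: 'o')
  sorted[10] = quuptlqtmutotooqus$p  (last char: 'p')
  sorted[11] = s$pquuptlqtmutotooqu  (last char: 'u')
  sorted[12] = tlqtmutotooqus$pquup  (last char: 'p')
  sorted[13] = tmutotooqus$pquuptlq  (last char: 'q')
  sorted[14] = tooqus$pquuptlqtmuto  (last char: 'o')
  sorted[15] = totooqus$pquuptlqtmu  (last char: 'u')
  sorted[16] = uptlqtmutotooqus$pqu  (last char: 'u')
  sorted[17] = us$pquuptlqtmutotooq  (last char: 'q')
  sorted[18] = utotooqus$pquuptlqtm  (last char: 'm')
  sorted[19] = uuptlqtmutotooqus$pq  (last char: 'q')
Last column: stttot$ulopupqouuqmq
Original string S is at sorted index 6

Answer: stttot$ulopupqouuqmq
6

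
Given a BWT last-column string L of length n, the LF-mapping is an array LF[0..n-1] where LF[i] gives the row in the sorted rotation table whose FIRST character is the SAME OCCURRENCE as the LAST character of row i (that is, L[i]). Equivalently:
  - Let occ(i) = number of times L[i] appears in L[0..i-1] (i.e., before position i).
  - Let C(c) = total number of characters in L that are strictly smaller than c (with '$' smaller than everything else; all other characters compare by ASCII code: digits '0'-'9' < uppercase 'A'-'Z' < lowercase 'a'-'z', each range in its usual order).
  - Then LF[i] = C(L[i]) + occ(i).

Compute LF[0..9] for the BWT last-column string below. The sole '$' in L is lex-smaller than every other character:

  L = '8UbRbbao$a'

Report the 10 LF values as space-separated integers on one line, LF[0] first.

Char counts: '$':1, '8':1, 'R':1, 'U':1, 'a':2, 'b':3, 'o':1
C (first-col start): C('$')=0, C('8')=1, C('R')=2, C('U')=3, C('a')=4, C('b')=6, C('o')=9
L[0]='8': occ=0, LF[0]=C('8')+0=1+0=1
L[1]='U': occ=0, LF[1]=C('U')+0=3+0=3
L[2]='b': occ=0, LF[2]=C('b')+0=6+0=6
L[3]='R': occ=0, LF[3]=C('R')+0=2+0=2
L[4]='b': occ=1, LF[4]=C('b')+1=6+1=7
L[5]='b': occ=2, LF[5]=C('b')+2=6+2=8
L[6]='a': occ=0, LF[6]=C('a')+0=4+0=4
L[7]='o': occ=0, LF[7]=C('o')+0=9+0=9
L[8]='$': occ=0, LF[8]=C('$')+0=0+0=0
L[9]='a': occ=1, LF[9]=C('a')+1=4+1=5

Answer: 1 3 6 2 7 8 4 9 0 5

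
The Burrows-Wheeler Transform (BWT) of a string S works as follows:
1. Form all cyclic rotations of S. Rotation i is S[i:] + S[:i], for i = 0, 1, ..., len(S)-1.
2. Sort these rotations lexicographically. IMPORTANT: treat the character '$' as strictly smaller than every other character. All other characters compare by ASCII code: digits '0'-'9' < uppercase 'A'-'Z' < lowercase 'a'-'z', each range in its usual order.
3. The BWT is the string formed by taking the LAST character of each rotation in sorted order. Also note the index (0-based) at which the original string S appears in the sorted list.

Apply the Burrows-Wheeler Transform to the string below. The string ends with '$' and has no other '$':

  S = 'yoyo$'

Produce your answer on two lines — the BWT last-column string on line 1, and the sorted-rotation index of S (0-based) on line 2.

All 5 rotations (rotation i = S[i:]+S[:i]):
  rot[0] = yoyo$
  rot[1] = oyo$y
  rot[2] = yo$yo
  rot[3] = o$yoy
  rot[4] = $yoyo
Sorted (with $ < everything):
  sorted[0] = $yoyo  (last char: 'o')
  sorted[1] = o$yoy  (last char: 'y')
  sorted[2] = oyo$y  (last char: 'y')
  sorted[3] = yo$yo  (last char: 'o')
  sorted[4] = yoyo$  (last char: '$')
Last column: oyyo$
Original string S is at sorted index 4

Answer: oyyo$
4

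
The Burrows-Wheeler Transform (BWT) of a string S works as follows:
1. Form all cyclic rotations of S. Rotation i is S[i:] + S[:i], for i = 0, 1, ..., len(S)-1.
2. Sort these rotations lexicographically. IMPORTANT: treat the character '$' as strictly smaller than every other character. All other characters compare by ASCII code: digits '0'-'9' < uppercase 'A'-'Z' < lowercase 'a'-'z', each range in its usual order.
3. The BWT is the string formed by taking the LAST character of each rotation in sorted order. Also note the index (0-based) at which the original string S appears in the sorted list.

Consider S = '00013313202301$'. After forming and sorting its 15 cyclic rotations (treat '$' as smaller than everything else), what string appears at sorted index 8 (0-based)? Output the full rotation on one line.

All 15 rotations (rotation i = S[i:]+S[:i]):
  rot[0] = 00013313202301$
  rot[1] = 0013313202301$0
  rot[2] = 013313202301$00
  rot[3] = 13313202301$000
  rot[4] = 3313202301$0001
  rot[5] = 313202301$00013
  rot[6] = 13202301$000133
  rot[7] = 3202301$0001331
  rot[8] = 202301$00013313
  rot[9] = 02301$000133132
  rot[10] = 2301$0001331320
  rot[11] = 301$00013313202
  rot[12] = 01$000133132023
  rot[13] = 1$0001331320230
  rot[14] = $00013313202301
Sorted (with $ < everything):
  sorted[0] = $00013313202301
  sorted[1] = 00013313202301$
  sorted[2] = 0013313202301$0
  sorted[3] = 01$000133132023
  sorted[4] = 013313202301$00
  sorted[5] = 02301$000133132
  sorted[6] = 1$0001331320230
  sorted[7] = 13202301$000133
  sorted[8] = 13313202301$000
  sorted[9] = 202301$00013313
  sorted[10] = 2301$0001331320
  sorted[11] = 301$00013313202
  sorted[12] = 313202301$00013
  sorted[13] = 3202301$0001331
  sorted[14] = 3313202301$0001
sorted[8] = 13313202301$000

Answer: 13313202301$000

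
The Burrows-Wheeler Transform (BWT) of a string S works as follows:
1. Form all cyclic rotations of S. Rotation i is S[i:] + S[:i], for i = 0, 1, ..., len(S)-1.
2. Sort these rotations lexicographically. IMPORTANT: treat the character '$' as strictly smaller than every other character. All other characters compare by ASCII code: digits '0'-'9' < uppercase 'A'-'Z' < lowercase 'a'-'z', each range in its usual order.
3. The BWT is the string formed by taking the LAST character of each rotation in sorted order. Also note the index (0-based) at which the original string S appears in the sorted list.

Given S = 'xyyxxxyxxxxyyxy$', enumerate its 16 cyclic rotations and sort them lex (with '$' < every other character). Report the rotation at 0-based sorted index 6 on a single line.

All 16 rotations (rotation i = S[i:]+S[:i]):
  rot[0] = xyyxxxyxxxxyyxy$
  rot[1] = yyxxxyxxxxyyxy$x
  rot[2] = yxxxyxxxxyyxy$xy
  rot[3] = xxxyxxxxyyxy$xyy
  rot[4] = xxyxxxxyyxy$xyyx
  rot[5] = xyxxxxyyxy$xyyxx
  rot[6] = yxxxxyyxy$xyyxxx
  rot[7] = xxxxyyxy$xyyxxxy
  rot[8] = xxxyyxy$xyyxxxyx
  rot[9] = xxyyxy$xyyxxxyxx
  rot[10] = xyyxy$xyyxxxyxxx
  rot[11] = yyxy$xyyxxxyxxxx
  rot[12] = yxy$xyyxxxyxxxxy
  rot[13] = xy$xyyxxxyxxxxyy
  rot[14] = y$xyyxxxyxxxxyyx
  rot[15] = $xyyxxxyxxxxyyxy
Sorted (with $ < everything):
  sorted[0] = $xyyxxxyxxxxyyxy
  sorted[1] = xxxxyyxy$xyyxxxy
  sorted[2] = xxxyxxxxyyxy$xyy
  sorted[3] = xxxyyxy$xyyxxxyx
  sorted[4] = xxyxxxxyyxy$xyyx
  sorted[5] = xxyyxy$xyyxxxyxx
  sorted[6] = xy$xyyxxxyxxxxyy
  sorted[7] = xyxxxxyyxy$xyyxx
  sorted[8] = xyyxxxyxxxxyyxy$
  sorted[9] = xyyxy$xyyxxxyxxx
  sorted[10] = y$xyyxxxyxxxxyyx
  sorted[11] = yxxxxyyxy$xyyxxx
  sorted[12] = yxxxyxxxxyyxy$xy
  sorted[13] = yxy$xyyxxxyxxxxy
  sorted[14] = yyxxxyxxxxyyxy$x
  sorted[15] = yyxy$xyyxxxyxxxx
sorted[6] = xy$xyyxxxyxxxxyy

Answer: xy$xyyxxxyxxxxyy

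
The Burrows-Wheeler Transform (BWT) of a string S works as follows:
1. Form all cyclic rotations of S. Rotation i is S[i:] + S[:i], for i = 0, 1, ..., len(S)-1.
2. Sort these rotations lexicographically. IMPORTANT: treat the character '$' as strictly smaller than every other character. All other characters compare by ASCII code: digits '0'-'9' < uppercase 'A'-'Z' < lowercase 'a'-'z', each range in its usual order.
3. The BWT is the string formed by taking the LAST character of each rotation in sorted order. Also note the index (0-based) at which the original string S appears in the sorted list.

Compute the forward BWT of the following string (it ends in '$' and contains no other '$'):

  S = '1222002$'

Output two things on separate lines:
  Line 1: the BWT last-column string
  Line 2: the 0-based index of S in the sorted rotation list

Answer: 220$0221
3

Derivation:
All 8 rotations (rotation i = S[i:]+S[:i]):
  rot[0] = 1222002$
  rot[1] = 222002$1
  rot[2] = 22002$12
  rot[3] = 2002$122
  rot[4] = 002$1222
  rot[5] = 02$12220
  rot[6] = 2$122200
  rot[7] = $1222002
Sorted (with $ < everything):
  sorted[0] = $1222002  (last char: '2')
  sorted[1] = 002$1222  (last char: '2')
  sorted[2] = 02$12220  (last char: '0')
  sorted[3] = 1222002$  (last char: '$')
  sorted[4] = 2$122200  (last char: '0')
  sorted[5] = 2002$122  (last char: '2')
  sorted[6] = 22002$12  (last char: '2')
  sorted[7] = 222002$1  (last char: '1')
Last column: 220$0221
Original string S is at sorted index 3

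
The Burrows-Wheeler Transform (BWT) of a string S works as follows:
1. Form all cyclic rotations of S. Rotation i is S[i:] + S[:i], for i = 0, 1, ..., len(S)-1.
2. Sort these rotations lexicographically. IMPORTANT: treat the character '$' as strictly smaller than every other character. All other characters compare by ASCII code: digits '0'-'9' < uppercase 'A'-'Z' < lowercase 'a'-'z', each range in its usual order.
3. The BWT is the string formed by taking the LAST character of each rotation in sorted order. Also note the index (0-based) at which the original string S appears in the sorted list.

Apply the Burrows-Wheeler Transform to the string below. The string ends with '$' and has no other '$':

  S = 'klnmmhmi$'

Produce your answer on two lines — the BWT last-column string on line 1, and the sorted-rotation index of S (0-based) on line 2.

All 9 rotations (rotation i = S[i:]+S[:i]):
  rot[0] = klnmmhmi$
  rot[1] = lnmmhmi$k
  rot[2] = nmmhmi$kl
  rot[3] = mmhmi$kln
  rot[4] = mhmi$klnm
  rot[5] = hmi$klnmm
  rot[6] = mi$klnmmh
  rot[7] = i$klnmmhm
  rot[8] = $klnmmhmi
Sorted (with $ < everything):
  sorted[0] = $klnmmhmi  (last char: 'i')
  sorted[1] = hmi$klnmm  (last char: 'm')
  sorted[2] = i$klnmmhm  (last char: 'm')
  sorted[3] = klnmmhmi$  (last char: '$')
  sorted[4] = lnmmhmi$k  (last char: 'k')
  sorted[5] = mhmi$klnm  (last char: 'm')
  sorted[6] = mi$klnmmh  (last char: 'h')
  sorted[7] = mmhmi$kln  (last char: 'n')
  sorted[8] = nmmhmi$kl  (last char: 'l')
Last column: imm$kmhnl
Original string S is at sorted index 3

Answer: imm$kmhnl
3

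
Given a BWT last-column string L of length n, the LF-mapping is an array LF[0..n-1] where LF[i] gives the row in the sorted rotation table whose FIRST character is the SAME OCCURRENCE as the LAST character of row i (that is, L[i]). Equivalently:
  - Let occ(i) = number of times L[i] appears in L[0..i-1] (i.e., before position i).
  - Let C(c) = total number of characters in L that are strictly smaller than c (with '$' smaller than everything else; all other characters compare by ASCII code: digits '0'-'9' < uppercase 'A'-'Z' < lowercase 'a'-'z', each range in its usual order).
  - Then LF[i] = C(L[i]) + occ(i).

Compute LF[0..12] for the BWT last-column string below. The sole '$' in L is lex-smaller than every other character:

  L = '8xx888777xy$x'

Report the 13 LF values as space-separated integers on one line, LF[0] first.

Answer: 4 8 9 5 6 7 1 2 3 10 12 0 11

Derivation:
Char counts: '$':1, '7':3, '8':4, 'x':4, 'y':1
C (first-col start): C('$')=0, C('7')=1, C('8')=4, C('x')=8, C('y')=12
L[0]='8': occ=0, LF[0]=C('8')+0=4+0=4
L[1]='x': occ=0, LF[1]=C('x')+0=8+0=8
L[2]='x': occ=1, LF[2]=C('x')+1=8+1=9
L[3]='8': occ=1, LF[3]=C('8')+1=4+1=5
L[4]='8': occ=2, LF[4]=C('8')+2=4+2=6
L[5]='8': occ=3, LF[5]=C('8')+3=4+3=7
L[6]='7': occ=0, LF[6]=C('7')+0=1+0=1
L[7]='7': occ=1, LF[7]=C('7')+1=1+1=2
L[8]='7': occ=2, LF[8]=C('7')+2=1+2=3
L[9]='x': occ=2, LF[9]=C('x')+2=8+2=10
L[10]='y': occ=0, LF[10]=C('y')+0=12+0=12
L[11]='$': occ=0, LF[11]=C('$')+0=0+0=0
L[12]='x': occ=3, LF[12]=C('x')+3=8+3=11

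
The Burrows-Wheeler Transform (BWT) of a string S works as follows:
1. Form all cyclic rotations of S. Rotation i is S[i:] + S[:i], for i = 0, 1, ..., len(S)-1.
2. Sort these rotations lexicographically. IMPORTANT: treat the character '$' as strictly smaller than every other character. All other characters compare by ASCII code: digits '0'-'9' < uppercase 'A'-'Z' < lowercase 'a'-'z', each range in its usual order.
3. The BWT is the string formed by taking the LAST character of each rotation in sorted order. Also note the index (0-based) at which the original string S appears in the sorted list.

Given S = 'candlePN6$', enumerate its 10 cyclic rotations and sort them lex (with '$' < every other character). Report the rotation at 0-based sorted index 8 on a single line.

All 10 rotations (rotation i = S[i:]+S[:i]):
  rot[0] = candlePN6$
  rot[1] = andlePN6$c
  rot[2] = ndlePN6$ca
  rot[3] = dlePN6$can
  rot[4] = lePN6$cand
  rot[5] = ePN6$candl
  rot[6] = PN6$candle
  rot[7] = N6$candleP
  rot[8] = 6$candlePN
  rot[9] = $candlePN6
Sorted (with $ < everything):
  sorted[0] = $candlePN6
  sorted[1] = 6$candlePN
  sorted[2] = N6$candleP
  sorted[3] = PN6$candle
  sorted[4] = andlePN6$c
  sorted[5] = candlePN6$
  sorted[6] = dlePN6$can
  sorted[7] = ePN6$candl
  sorted[8] = lePN6$cand
  sorted[9] = ndlePN6$ca
sorted[8] = lePN6$cand

Answer: lePN6$cand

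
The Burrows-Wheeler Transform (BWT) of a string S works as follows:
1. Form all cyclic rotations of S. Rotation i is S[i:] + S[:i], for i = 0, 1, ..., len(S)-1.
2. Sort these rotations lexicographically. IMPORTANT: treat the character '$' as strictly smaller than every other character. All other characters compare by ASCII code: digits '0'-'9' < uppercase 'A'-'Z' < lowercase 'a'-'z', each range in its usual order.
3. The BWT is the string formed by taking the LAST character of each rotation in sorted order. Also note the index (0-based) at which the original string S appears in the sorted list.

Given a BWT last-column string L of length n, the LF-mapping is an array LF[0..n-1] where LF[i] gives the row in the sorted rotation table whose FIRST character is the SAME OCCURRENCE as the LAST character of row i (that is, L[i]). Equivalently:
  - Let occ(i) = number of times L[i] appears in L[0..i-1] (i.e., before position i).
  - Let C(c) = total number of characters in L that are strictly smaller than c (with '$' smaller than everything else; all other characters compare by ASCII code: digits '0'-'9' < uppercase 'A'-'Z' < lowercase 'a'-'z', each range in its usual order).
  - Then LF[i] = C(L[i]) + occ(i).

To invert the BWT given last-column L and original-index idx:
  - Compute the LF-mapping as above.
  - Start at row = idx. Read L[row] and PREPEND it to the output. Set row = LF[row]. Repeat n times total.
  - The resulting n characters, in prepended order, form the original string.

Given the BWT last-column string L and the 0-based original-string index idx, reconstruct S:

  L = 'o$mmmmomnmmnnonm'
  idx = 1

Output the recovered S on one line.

Answer: mmmmmmnnnomnmoo$

Derivation:
LF mapping: 13 0 1 2 3 4 14 5 9 6 7 10 11 15 12 8
Walk LF starting at row 1, prepending L[row]:
  step 1: row=1, L[1]='$', prepend. Next row=LF[1]=0
  step 2: row=0, L[0]='o', prepend. Next row=LF[0]=13
  step 3: row=13, L[13]='o', prepend. Next row=LF[13]=15
  step 4: row=15, L[15]='m', prepend. Next row=LF[15]=8
  step 5: row=8, L[8]='n', prepend. Next row=LF[8]=9
  step 6: row=9, L[9]='m', prepend. Next row=LF[9]=6
  step 7: row=6, L[6]='o', prepend. Next row=LF[6]=14
  step 8: row=14, L[14]='n', prepend. Next row=LF[14]=12
  step 9: row=12, L[12]='n', prepend. Next row=LF[12]=11
  step 10: row=11, L[11]='n', prepend. Next row=LF[11]=10
  step 11: row=10, L[10]='m', prepend. Next row=LF[10]=7
  step 12: row=7, L[7]='m', prepend. Next row=LF[7]=5
  step 13: row=5, L[5]='m', prepend. Next row=LF[5]=4
  step 14: row=4, L[4]='m', prepend. Next row=LF[4]=3
  step 15: row=3, L[3]='m', prepend. Next row=LF[3]=2
  step 16: row=2, L[2]='m', prepend. Next row=LF[2]=1
Reversed output: mmmmmmnnnomnmoo$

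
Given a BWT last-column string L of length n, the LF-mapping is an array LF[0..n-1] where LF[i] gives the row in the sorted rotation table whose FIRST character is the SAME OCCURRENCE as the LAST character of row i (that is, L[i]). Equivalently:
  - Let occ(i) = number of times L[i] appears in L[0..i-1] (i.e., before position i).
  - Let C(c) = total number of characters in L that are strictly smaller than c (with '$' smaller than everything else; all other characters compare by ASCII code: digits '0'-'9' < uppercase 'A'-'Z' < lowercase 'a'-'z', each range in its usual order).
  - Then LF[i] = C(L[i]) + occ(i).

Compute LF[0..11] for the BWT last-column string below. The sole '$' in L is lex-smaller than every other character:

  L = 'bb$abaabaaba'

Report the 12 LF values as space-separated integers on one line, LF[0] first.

Answer: 7 8 0 1 9 2 3 10 4 5 11 6

Derivation:
Char counts: '$':1, 'a':6, 'b':5
C (first-col start): C('$')=0, C('a')=1, C('b')=7
L[0]='b': occ=0, LF[0]=C('b')+0=7+0=7
L[1]='b': occ=1, LF[1]=C('b')+1=7+1=8
L[2]='$': occ=0, LF[2]=C('$')+0=0+0=0
L[3]='a': occ=0, LF[3]=C('a')+0=1+0=1
L[4]='b': occ=2, LF[4]=C('b')+2=7+2=9
L[5]='a': occ=1, LF[5]=C('a')+1=1+1=2
L[6]='a': occ=2, LF[6]=C('a')+2=1+2=3
L[7]='b': occ=3, LF[7]=C('b')+3=7+3=10
L[8]='a': occ=3, LF[8]=C('a')+3=1+3=4
L[9]='a': occ=4, LF[9]=C('a')+4=1+4=5
L[10]='b': occ=4, LF[10]=C('b')+4=7+4=11
L[11]='a': occ=5, LF[11]=C('a')+5=1+5=6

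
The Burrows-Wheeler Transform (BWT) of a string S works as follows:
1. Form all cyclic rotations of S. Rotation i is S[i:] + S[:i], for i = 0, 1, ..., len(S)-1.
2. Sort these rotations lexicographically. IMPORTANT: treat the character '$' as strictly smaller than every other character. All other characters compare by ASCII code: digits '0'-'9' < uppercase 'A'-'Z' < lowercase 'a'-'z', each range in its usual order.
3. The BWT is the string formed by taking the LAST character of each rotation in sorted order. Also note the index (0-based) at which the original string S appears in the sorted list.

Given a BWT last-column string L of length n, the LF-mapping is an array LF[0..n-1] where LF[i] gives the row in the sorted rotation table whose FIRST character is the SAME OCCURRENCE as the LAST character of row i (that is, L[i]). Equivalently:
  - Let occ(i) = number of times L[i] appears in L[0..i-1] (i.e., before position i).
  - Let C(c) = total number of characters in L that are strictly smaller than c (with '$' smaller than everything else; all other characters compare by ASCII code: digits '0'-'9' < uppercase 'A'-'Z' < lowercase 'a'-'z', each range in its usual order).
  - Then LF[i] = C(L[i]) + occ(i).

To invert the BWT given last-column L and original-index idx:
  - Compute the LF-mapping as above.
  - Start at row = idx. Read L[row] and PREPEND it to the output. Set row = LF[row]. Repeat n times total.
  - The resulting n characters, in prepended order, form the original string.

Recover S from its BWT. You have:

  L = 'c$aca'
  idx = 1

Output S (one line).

LF mapping: 3 0 1 4 2
Walk LF starting at row 1, prepending L[row]:
  step 1: row=1, L[1]='$', prepend. Next row=LF[1]=0
  step 2: row=0, L[0]='c', prepend. Next row=LF[0]=3
  step 3: row=3, L[3]='c', prepend. Next row=LF[3]=4
  step 4: row=4, L[4]='a', prepend. Next row=LF[4]=2
  step 5: row=2, L[2]='a', prepend. Next row=LF[2]=1
Reversed output: aacc$

Answer: aacc$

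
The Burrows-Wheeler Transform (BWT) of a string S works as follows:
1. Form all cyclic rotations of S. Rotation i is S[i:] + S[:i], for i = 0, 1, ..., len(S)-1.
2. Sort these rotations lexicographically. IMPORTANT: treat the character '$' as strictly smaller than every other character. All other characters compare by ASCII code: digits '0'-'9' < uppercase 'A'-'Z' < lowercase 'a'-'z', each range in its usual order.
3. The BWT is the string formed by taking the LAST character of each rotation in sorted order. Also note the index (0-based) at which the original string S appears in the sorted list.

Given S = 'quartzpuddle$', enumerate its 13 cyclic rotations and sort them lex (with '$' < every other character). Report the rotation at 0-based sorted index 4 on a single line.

Answer: e$quartzpuddl

Derivation:
All 13 rotations (rotation i = S[i:]+S[:i]):
  rot[0] = quartzpuddle$
  rot[1] = uartzpuddle$q
  rot[2] = artzpuddle$qu
  rot[3] = rtzpuddle$qua
  rot[4] = tzpuddle$quar
  rot[5] = zpuddle$quart
  rot[6] = puddle$quartz
  rot[7] = uddle$quartzp
  rot[8] = ddle$quartzpu
  rot[9] = dle$quartzpud
  rot[10] = le$quartzpudd
  rot[11] = e$quartzpuddl
  rot[12] = $quartzpuddle
Sorted (with $ < everything):
  sorted[0] = $quartzpuddle
  sorted[1] = artzpuddle$qu
  sorted[2] = ddle$quartzpu
  sorted[3] = dle$quartzpud
  sorted[4] = e$quartzpuddl
  sorted[5] = le$quartzpudd
  sorted[6] = puddle$quartz
  sorted[7] = quartzpuddle$
  sorted[8] = rtzpuddle$qua
  sorted[9] = tzpuddle$quar
  sorted[10] = uartzpuddle$q
  sorted[11] = uddle$quartzp
  sorted[12] = zpuddle$quart
sorted[4] = e$quartzpuddl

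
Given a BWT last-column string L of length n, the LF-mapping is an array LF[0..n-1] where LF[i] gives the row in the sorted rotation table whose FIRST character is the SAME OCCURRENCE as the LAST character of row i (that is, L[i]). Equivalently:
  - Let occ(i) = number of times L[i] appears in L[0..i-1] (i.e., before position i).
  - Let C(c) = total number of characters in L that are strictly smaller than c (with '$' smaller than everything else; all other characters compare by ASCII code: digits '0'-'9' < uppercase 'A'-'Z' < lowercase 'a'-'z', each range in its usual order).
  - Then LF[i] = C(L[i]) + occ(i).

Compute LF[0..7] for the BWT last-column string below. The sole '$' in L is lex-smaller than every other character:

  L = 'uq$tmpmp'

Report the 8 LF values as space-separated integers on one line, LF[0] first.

Answer: 7 5 0 6 1 3 2 4

Derivation:
Char counts: '$':1, 'm':2, 'p':2, 'q':1, 't':1, 'u':1
C (first-col start): C('$')=0, C('m')=1, C('p')=3, C('q')=5, C('t')=6, C('u')=7
L[0]='u': occ=0, LF[0]=C('u')+0=7+0=7
L[1]='q': occ=0, LF[1]=C('q')+0=5+0=5
L[2]='$': occ=0, LF[2]=C('$')+0=0+0=0
L[3]='t': occ=0, LF[3]=C('t')+0=6+0=6
L[4]='m': occ=0, LF[4]=C('m')+0=1+0=1
L[5]='p': occ=0, LF[5]=C('p')+0=3+0=3
L[6]='m': occ=1, LF[6]=C('m')+1=1+1=2
L[7]='p': occ=1, LF[7]=C('p')+1=3+1=4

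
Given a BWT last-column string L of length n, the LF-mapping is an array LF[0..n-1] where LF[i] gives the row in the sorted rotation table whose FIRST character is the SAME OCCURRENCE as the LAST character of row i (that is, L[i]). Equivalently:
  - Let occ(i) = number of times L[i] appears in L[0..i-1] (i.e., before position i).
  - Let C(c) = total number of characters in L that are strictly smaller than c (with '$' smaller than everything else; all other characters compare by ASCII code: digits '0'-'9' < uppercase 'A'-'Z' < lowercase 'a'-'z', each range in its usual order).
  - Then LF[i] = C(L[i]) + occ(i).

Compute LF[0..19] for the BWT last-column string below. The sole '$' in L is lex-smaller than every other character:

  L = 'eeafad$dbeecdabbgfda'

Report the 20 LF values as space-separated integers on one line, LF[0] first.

Answer: 13 14 1 17 2 9 0 10 5 15 16 8 11 3 6 7 19 18 12 4

Derivation:
Char counts: '$':1, 'a':4, 'b':3, 'c':1, 'd':4, 'e':4, 'f':2, 'g':1
C (first-col start): C('$')=0, C('a')=1, C('b')=5, C('c')=8, C('d')=9, C('e')=13, C('f')=17, C('g')=19
L[0]='e': occ=0, LF[0]=C('e')+0=13+0=13
L[1]='e': occ=1, LF[1]=C('e')+1=13+1=14
L[2]='a': occ=0, LF[2]=C('a')+0=1+0=1
L[3]='f': occ=0, LF[3]=C('f')+0=17+0=17
L[4]='a': occ=1, LF[4]=C('a')+1=1+1=2
L[5]='d': occ=0, LF[5]=C('d')+0=9+0=9
L[6]='$': occ=0, LF[6]=C('$')+0=0+0=0
L[7]='d': occ=1, LF[7]=C('d')+1=9+1=10
L[8]='b': occ=0, LF[8]=C('b')+0=5+0=5
L[9]='e': occ=2, LF[9]=C('e')+2=13+2=15
L[10]='e': occ=3, LF[10]=C('e')+3=13+3=16
L[11]='c': occ=0, LF[11]=C('c')+0=8+0=8
L[12]='d': occ=2, LF[12]=C('d')+2=9+2=11
L[13]='a': occ=2, LF[13]=C('a')+2=1+2=3
L[14]='b': occ=1, LF[14]=C('b')+1=5+1=6
L[15]='b': occ=2, LF[15]=C('b')+2=5+2=7
L[16]='g': occ=0, LF[16]=C('g')+0=19+0=19
L[17]='f': occ=1, LF[17]=C('f')+1=17+1=18
L[18]='d': occ=3, LF[18]=C('d')+3=9+3=12
L[19]='a': occ=3, LF[19]=C('a')+3=1+3=4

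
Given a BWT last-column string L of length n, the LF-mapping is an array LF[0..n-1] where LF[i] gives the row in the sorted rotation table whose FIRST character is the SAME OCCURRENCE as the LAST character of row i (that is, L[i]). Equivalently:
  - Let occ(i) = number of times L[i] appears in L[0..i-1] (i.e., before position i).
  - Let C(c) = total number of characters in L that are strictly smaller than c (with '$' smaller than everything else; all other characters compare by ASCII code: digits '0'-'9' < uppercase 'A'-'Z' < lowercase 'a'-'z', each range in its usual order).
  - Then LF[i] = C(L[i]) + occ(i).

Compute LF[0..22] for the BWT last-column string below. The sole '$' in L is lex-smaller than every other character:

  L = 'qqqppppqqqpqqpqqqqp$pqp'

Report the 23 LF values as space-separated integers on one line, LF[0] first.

Answer: 10 11 12 1 2 3 4 13 14 15 5 16 17 6 18 19 20 21 7 0 8 22 9

Derivation:
Char counts: '$':1, 'p':9, 'q':13
C (first-col start): C('$')=0, C('p')=1, C('q')=10
L[0]='q': occ=0, LF[0]=C('q')+0=10+0=10
L[1]='q': occ=1, LF[1]=C('q')+1=10+1=11
L[2]='q': occ=2, LF[2]=C('q')+2=10+2=12
L[3]='p': occ=0, LF[3]=C('p')+0=1+0=1
L[4]='p': occ=1, LF[4]=C('p')+1=1+1=2
L[5]='p': occ=2, LF[5]=C('p')+2=1+2=3
L[6]='p': occ=3, LF[6]=C('p')+3=1+3=4
L[7]='q': occ=3, LF[7]=C('q')+3=10+3=13
L[8]='q': occ=4, LF[8]=C('q')+4=10+4=14
L[9]='q': occ=5, LF[9]=C('q')+5=10+5=15
L[10]='p': occ=4, LF[10]=C('p')+4=1+4=5
L[11]='q': occ=6, LF[11]=C('q')+6=10+6=16
L[12]='q': occ=7, LF[12]=C('q')+7=10+7=17
L[13]='p': occ=5, LF[13]=C('p')+5=1+5=6
L[14]='q': occ=8, LF[14]=C('q')+8=10+8=18
L[15]='q': occ=9, LF[15]=C('q')+9=10+9=19
L[16]='q': occ=10, LF[16]=C('q')+10=10+10=20
L[17]='q': occ=11, LF[17]=C('q')+11=10+11=21
L[18]='p': occ=6, LF[18]=C('p')+6=1+6=7
L[19]='$': occ=0, LF[19]=C('$')+0=0+0=0
L[20]='p': occ=7, LF[20]=C('p')+7=1+7=8
L[21]='q': occ=12, LF[21]=C('q')+12=10+12=22
L[22]='p': occ=8, LF[22]=C('p')+8=1+8=9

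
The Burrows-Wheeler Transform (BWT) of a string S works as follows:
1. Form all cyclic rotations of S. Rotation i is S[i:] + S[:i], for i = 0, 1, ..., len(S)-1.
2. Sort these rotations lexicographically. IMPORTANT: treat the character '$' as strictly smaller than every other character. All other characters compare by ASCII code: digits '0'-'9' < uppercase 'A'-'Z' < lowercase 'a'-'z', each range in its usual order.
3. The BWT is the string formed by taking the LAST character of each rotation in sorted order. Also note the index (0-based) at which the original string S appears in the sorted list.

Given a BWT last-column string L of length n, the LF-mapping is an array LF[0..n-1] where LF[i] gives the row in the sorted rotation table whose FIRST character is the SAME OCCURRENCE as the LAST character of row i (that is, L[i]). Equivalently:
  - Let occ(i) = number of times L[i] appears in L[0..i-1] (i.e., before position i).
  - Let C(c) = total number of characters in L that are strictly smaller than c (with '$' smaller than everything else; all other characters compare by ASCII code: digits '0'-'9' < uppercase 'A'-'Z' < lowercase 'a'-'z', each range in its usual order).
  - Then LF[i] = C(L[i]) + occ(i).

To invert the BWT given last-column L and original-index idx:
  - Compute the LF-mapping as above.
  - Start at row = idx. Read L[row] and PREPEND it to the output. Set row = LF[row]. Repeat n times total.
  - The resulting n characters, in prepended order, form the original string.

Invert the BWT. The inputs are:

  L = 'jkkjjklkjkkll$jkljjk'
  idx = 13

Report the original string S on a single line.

LF mapping: 1 8 9 2 3 10 16 11 4 12 13 17 18 0 5 14 19 6 7 15
Walk LF starting at row 13, prepending L[row]:
  step 1: row=13, L[13]='$', prepend. Next row=LF[13]=0
  step 2: row=0, L[0]='j', prepend. Next row=LF[0]=1
  step 3: row=1, L[1]='k', prepend. Next row=LF[1]=8
  step 4: row=8, L[8]='j', prepend. Next row=LF[8]=4
  step 5: row=4, L[4]='j', prepend. Next row=LF[4]=3
  step 6: row=3, L[3]='j', prepend. Next row=LF[3]=2
  step 7: row=2, L[2]='k', prepend. Next row=LF[2]=9
  step 8: row=9, L[9]='k', prepend. Next row=LF[9]=12
  step 9: row=12, L[12]='l', prepend. Next row=LF[12]=18
  step 10: row=18, L[18]='j', prepend. Next row=LF[18]=7
  step 11: row=7, L[7]='k', prepend. Next row=LF[7]=11
  step 12: row=11, L[11]='l', prepend. Next row=LF[11]=17
  step 13: row=17, L[17]='j', prepend. Next row=LF[17]=6
  step 14: row=6, L[6]='l', prepend. Next row=LF[6]=16
  step 15: row=16, L[16]='l', prepend. Next row=LF[16]=19
  step 16: row=19, L[19]='k', prepend. Next row=LF[19]=15
  step 17: row=15, L[15]='k', prepend. Next row=LF[15]=14
  step 18: row=14, L[14]='j', prepend. Next row=LF[14]=5
  step 19: row=5, L[5]='k', prepend. Next row=LF[5]=10
  step 20: row=10, L[10]='k', prepend. Next row=LF[10]=13
Reversed output: kkjkklljlkjlkkjjjkj$

Answer: kkjkklljlkjlkkjjjkj$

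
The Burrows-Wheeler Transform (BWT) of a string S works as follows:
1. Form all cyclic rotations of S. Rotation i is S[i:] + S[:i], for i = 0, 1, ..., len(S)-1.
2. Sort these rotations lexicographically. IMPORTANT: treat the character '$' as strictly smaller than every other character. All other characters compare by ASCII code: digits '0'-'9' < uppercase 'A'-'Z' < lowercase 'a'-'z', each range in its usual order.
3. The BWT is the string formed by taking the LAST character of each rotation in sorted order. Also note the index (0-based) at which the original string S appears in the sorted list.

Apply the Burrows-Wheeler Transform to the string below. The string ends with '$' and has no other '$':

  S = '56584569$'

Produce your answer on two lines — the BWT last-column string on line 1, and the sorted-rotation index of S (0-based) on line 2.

Answer: 98$465556
2

Derivation:
All 9 rotations (rotation i = S[i:]+S[:i]):
  rot[0] = 56584569$
  rot[1] = 6584569$5
  rot[2] = 584569$56
  rot[3] = 84569$565
  rot[4] = 4569$5658
  rot[5] = 569$56584
  rot[6] = 69$565845
  rot[7] = 9$5658456
  rot[8] = $56584569
Sorted (with $ < everything):
  sorted[0] = $56584569  (last char: '9')
  sorted[1] = 4569$5658  (last char: '8')
  sorted[2] = 56584569$  (last char: '$')
  sorted[3] = 569$56584  (last char: '4')
  sorted[4] = 584569$56  (last char: '6')
  sorted[5] = 6584569$5  (last char: '5')
  sorted[6] = 69$565845  (last char: '5')
  sorted[7] = 84569$565  (last char: '5')
  sorted[8] = 9$5658456  (last char: '6')
Last column: 98$465556
Original string S is at sorted index 2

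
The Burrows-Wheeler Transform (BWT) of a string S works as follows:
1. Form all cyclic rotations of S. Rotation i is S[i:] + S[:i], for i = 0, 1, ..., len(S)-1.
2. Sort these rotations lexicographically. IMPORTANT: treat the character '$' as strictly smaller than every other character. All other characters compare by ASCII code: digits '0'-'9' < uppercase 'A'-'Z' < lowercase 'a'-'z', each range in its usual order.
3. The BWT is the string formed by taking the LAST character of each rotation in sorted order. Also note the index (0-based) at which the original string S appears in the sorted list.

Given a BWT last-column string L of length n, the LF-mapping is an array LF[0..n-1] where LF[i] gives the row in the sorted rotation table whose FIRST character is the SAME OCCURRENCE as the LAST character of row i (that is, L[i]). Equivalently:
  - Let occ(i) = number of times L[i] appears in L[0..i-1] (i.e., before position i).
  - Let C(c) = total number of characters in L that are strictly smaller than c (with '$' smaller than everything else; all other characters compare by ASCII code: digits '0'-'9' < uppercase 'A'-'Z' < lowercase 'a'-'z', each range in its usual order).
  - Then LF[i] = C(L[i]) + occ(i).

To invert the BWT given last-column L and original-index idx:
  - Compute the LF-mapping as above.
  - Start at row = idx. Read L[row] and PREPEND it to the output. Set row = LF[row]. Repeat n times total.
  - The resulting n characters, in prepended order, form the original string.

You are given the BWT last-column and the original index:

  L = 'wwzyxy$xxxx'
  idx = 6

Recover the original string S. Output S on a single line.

LF mapping: 1 2 10 8 3 9 0 4 5 6 7
Walk LF starting at row 6, prepending L[row]:
  step 1: row=6, L[6]='$', prepend. Next row=LF[6]=0
  step 2: row=0, L[0]='w', prepend. Next row=LF[0]=1
  step 3: row=1, L[1]='w', prepend. Next row=LF[1]=2
  step 4: row=2, L[2]='z', prepend. Next row=LF[2]=10
  step 5: row=10, L[10]='x', prepend. Next row=LF[10]=7
  step 6: row=7, L[7]='x', prepend. Next row=LF[7]=4
  step 7: row=4, L[4]='x', prepend. Next row=LF[4]=3
  step 8: row=3, L[3]='y', prepend. Next row=LF[3]=8
  step 9: row=8, L[8]='x', prepend. Next row=LF[8]=5
  step 10: row=5, L[5]='y', prepend. Next row=LF[5]=9
  step 11: row=9, L[9]='x', prepend. Next row=LF[9]=6
Reversed output: xyxyxxxzww$

Answer: xyxyxxxzww$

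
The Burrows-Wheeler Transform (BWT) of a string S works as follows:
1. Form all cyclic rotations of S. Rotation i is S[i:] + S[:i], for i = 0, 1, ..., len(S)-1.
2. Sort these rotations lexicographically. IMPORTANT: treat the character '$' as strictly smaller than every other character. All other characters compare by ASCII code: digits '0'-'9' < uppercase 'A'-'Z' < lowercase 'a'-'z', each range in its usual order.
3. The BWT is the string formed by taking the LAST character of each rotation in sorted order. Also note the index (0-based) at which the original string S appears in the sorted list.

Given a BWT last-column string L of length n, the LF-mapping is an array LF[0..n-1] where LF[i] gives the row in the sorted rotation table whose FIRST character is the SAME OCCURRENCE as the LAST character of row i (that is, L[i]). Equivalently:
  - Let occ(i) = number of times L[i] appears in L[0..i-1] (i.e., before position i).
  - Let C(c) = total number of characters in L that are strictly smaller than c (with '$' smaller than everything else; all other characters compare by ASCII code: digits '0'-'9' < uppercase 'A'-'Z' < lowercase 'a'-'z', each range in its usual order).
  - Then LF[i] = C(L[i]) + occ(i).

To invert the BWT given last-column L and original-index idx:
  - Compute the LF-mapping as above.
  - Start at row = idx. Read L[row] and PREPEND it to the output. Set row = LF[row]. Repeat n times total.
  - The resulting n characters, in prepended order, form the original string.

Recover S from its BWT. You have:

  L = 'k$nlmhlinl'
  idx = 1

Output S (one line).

Answer: hllnnimlk$

Derivation:
LF mapping: 3 0 8 4 7 1 5 2 9 6
Walk LF starting at row 1, prepending L[row]:
  step 1: row=1, L[1]='$', prepend. Next row=LF[1]=0
  step 2: row=0, L[0]='k', prepend. Next row=LF[0]=3
  step 3: row=3, L[3]='l', prepend. Next row=LF[3]=4
  step 4: row=4, L[4]='m', prepend. Next row=LF[4]=7
  step 5: row=7, L[7]='i', prepend. Next row=LF[7]=2
  step 6: row=2, L[2]='n', prepend. Next row=LF[2]=8
  step 7: row=8, L[8]='n', prepend. Next row=LF[8]=9
  step 8: row=9, L[9]='l', prepend. Next row=LF[9]=6
  step 9: row=6, L[6]='l', prepend. Next row=LF[6]=5
  step 10: row=5, L[5]='h', prepend. Next row=LF[5]=1
Reversed output: hllnnimlk$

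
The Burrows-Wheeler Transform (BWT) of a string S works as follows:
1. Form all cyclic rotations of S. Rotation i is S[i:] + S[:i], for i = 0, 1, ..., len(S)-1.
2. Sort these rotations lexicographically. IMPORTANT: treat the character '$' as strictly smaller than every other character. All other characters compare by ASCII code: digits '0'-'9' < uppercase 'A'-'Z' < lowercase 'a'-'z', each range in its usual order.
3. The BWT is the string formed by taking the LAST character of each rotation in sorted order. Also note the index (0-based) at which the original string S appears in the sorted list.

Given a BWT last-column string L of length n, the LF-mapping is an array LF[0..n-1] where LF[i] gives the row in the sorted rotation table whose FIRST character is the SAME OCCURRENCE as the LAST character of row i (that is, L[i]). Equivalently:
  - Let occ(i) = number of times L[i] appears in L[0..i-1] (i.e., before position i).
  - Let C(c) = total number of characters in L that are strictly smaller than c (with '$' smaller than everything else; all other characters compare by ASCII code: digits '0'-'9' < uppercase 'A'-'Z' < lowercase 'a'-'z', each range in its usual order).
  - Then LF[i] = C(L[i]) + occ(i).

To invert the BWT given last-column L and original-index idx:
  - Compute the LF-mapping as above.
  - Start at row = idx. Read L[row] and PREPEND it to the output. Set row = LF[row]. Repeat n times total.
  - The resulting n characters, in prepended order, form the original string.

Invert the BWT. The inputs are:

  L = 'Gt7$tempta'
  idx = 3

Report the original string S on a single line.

Answer: attempt7G$

Derivation:
LF mapping: 2 7 1 0 8 4 5 6 9 3
Walk LF starting at row 3, prepending L[row]:
  step 1: row=3, L[3]='$', prepend. Next row=LF[3]=0
  step 2: row=0, L[0]='G', prepend. Next row=LF[0]=2
  step 3: row=2, L[2]='7', prepend. Next row=LF[2]=1
  step 4: row=1, L[1]='t', prepend. Next row=LF[1]=7
  step 5: row=7, L[7]='p', prepend. Next row=LF[7]=6
  step 6: row=6, L[6]='m', prepend. Next row=LF[6]=5
  step 7: row=5, L[5]='e', prepend. Next row=LF[5]=4
  step 8: row=4, L[4]='t', prepend. Next row=LF[4]=8
  step 9: row=8, L[8]='t', prepend. Next row=LF[8]=9
  step 10: row=9, L[9]='a', prepend. Next row=LF[9]=3
Reversed output: attempt7G$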